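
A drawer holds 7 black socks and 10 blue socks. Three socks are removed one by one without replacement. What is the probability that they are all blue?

P(every draw is blue) = 10/17 × 9/16 × 8/15 = 720/4080 = 3/17.

3/17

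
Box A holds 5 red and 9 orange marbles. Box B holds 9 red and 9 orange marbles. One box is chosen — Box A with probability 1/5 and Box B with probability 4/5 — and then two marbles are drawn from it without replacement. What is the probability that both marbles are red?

1626/7735

From Box A: P(both red) = (5/14)(4/13) = 10/91.
From Box B: P(both red) = (9/18)(8/17) = 4/17.
Total probability = (1/5)(10/91) + (4/5)(4/17) = 1626/7735.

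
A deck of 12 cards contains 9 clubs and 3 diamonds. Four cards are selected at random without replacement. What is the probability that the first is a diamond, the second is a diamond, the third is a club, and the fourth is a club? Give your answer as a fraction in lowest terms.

2/55

Each draw changes the counts, so multiply the conditional probabilities along the sequence:
P = 3/12 × 2/11 × 9/10 × 8/9 = 432/11880 = 2/55.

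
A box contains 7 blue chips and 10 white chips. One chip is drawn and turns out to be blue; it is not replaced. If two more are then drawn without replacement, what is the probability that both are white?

3/8

After the first draw, 10 of the remaining 16 chips are white.
P = 10/16 × 9/15 = 90/240 = 3/8.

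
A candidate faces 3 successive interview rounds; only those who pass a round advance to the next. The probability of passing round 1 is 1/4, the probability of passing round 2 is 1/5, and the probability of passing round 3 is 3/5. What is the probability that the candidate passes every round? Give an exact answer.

3/100

Multiplying along the chain,
P = 1/4 × 1/5 × 3/5 = 3/100.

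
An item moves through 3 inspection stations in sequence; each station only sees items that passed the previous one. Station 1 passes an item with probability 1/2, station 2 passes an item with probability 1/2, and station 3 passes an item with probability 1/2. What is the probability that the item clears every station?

1/8

The events are sequential, so multiply the conditional probabilities:
P = 1/2 × 1/2 × 1/2 = 1/8.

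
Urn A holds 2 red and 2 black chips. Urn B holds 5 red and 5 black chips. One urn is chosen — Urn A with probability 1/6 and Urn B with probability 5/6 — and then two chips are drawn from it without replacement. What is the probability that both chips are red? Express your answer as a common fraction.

From Urn A: P(both red) = (2/4)(1/3) = 1/6.
From Urn B: P(both red) = (5/10)(4/9) = 2/9.
Total probability = (1/6)(1/6) + (5/6)(2/9) = 23/108.

23/108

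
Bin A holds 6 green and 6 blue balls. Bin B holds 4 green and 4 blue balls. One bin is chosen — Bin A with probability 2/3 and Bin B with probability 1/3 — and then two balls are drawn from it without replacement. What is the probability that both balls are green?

103/462

From Bin A: P(both green) = (6/12)(5/11) = 5/22.
From Bin B: P(both green) = (4/8)(3/7) = 3/14.
Total probability = (2/3)(5/22) + (1/3)(3/14) = 103/462.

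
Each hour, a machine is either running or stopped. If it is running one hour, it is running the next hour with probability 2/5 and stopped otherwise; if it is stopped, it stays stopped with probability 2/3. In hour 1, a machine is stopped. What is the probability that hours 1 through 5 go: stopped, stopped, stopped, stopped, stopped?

16/81

Hour 1 is given. For each transition, use the conditional probability from the current state:
P(stopped | stopped) = 2/3; P(stopped | stopped) = 2/3; P(stopped | stopped) = 2/3; P(stopped | stopped) = 2/3.
P = 2/3 × 2/3 × 2/3 × 2/3 = 16/81.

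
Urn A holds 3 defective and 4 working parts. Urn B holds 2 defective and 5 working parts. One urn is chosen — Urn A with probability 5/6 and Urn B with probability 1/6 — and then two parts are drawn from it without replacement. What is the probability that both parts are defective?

From Urn A: P(both defective) = (3/7)(2/6) = 1/7.
From Urn B: P(both defective) = (2/7)(1/6) = 1/21.
Total probability = (5/6)(1/7) + (1/6)(1/21) = 8/63.

8/63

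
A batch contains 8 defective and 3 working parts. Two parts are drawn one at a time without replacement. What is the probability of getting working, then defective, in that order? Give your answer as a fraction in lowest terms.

12/55

Each draw changes the counts, so multiply the conditional probabilities along the sequence:
P = 3/11 × 8/10 = 24/110 = 12/55.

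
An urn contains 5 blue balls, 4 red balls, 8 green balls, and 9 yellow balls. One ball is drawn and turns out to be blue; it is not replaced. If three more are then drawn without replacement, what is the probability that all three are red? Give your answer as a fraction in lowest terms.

1/575

With the first ball removed, 4 red remain out of 25.
P = 4/25 × 3/24 × 2/23 = 24/13800 = 1/575.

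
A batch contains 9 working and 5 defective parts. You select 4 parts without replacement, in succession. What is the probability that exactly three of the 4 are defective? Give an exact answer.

One ordering (defective drawn first) has probability 5/14 × 4/13 × 3/12 × 9/11 = 540/24024 = 45/2002.
There are C(4,3) = 4 such orderings, each equally likely, so P = 4 × 45/2002 = 90/1001.

90/1001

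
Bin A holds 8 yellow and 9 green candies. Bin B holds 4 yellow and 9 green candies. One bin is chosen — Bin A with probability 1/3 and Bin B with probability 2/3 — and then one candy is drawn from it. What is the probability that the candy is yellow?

From Bin A: P(yellow) = 8/17.
From Bin B: P(yellow) = 4/13.
Total probability = (1/3)(8/17) + (2/3)(4/13) = 80/221.

80/221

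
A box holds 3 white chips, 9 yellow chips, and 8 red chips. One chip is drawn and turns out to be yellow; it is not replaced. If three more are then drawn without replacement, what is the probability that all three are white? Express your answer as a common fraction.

1/969

With the first chip removed, 3 white remain out of 19.
P = 3/19 × 2/18 × 1/17 = 6/5814 = 1/969.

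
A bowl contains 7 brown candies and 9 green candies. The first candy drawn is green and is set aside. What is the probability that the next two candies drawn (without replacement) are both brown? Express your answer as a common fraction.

1/5

After the first draw, 7 of the remaining 15 candies are brown.
P = 7/15 × 6/14 = 42/210 = 1/5.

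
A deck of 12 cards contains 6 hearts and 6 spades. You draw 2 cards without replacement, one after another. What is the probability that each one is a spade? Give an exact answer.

P(all spades) = 6/12 × 5/11 = 30/132 = 5/22.

5/22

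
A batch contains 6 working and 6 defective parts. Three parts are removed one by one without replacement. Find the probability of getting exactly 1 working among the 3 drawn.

9/22

One ordering (working drawn first) has probability 6/12 × 6/11 × 5/10 = 180/1320 = 3/22.
There are C(3,1) = 3 such orderings, each equally likely, so P = 3 × 3/22 = 9/22.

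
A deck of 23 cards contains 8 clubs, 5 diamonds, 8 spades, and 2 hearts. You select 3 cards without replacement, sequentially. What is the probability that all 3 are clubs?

8/253

P = 8/23 × 7/22 × 6/21 = 336/10626 = 8/253.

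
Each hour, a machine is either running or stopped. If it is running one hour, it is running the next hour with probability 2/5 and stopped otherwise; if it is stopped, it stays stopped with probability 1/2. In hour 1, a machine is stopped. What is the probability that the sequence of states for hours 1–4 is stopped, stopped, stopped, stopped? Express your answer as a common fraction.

1/8

Hour 1 is given. For each transition, use the conditional probability from the current state:
P(stopped | stopped) = 1/2; P(stopped | stopped) = 1/2; P(stopped | stopped) = 1/2.
P = 1/2 × 1/2 × 1/2 = 1/8.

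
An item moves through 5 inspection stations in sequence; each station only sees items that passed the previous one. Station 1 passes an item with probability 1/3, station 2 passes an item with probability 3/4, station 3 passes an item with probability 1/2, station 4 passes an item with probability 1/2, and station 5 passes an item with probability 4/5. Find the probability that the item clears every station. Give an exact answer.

Each stage is reached only if all earlier stages succeed, so
P = 1/3 × 3/4 × 1/2 × 1/2 × 4/5 = 12/240 = 1/20.

1/20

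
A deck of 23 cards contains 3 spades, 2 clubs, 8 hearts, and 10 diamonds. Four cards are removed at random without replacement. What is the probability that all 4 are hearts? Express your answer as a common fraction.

2/253

P(every draw is a heart) = 8/23 × 7/22 × 6/21 × 5/20 = 1680/212520 = 2/253.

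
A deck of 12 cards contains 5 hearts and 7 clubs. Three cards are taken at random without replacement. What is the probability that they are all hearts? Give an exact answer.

P(all hearts) = 5/12 × 4/11 × 3/10 = 60/1320 = 1/22.

1/22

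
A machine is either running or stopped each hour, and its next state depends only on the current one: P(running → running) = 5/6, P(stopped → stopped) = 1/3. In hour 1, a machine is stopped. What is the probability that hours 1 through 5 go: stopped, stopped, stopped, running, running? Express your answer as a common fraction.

Hour 1 is given. For each transition, use the conditional probability from the current state:
P(stopped | stopped) = 1/3; P(stopped | stopped) = 1/3; P(running | stopped) = 2/3; P(running | running) = 5/6.
P = 1/3 × 1/3 × 2/3 × 5/6 = 10/162 = 5/81.

5/81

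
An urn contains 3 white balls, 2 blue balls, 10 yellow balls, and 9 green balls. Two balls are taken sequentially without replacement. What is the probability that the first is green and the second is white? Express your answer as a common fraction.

9/184

Chain rule:
P = 9/24 × 3/23 = 27/552 = 9/184.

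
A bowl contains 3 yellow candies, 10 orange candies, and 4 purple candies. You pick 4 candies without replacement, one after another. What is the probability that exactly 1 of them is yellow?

One ordering (yellow drawn first) has probability 3/17 × 14/16 × 13/15 × 12/14 = 6552/57120 = 39/340.
There are C(4,1) = 4 such orderings, each equally likely, so P = 4 × 39/340 = 39/85.

39/85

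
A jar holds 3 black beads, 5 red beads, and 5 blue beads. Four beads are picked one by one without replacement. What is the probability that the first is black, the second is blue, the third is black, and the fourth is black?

1/572

Chain rule:
P = 3/13 × 5/12 × 2/11 × 1/10 = 30/17160 = 1/572.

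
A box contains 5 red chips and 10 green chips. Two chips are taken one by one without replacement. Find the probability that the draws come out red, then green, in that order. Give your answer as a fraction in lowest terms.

5/21

Chain rule:
P = 5/15 × 10/14 = 50/210 = 5/21.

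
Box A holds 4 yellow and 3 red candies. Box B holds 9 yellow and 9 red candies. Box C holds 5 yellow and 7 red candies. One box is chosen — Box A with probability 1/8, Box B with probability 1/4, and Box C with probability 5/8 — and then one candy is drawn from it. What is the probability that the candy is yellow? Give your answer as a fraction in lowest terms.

From Box A: P(yellow) = 4/7.
From Box B: P(yellow) = 9/18.
From Box C: P(yellow) = 5/12.
Total probability = (1/8)(4/7) + (1/4)(9/18) + (5/8)(5/12) = 307/672.

307/672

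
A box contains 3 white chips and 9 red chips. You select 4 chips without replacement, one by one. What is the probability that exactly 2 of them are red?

One ordering (red drawn first) has probability 9/12 × 8/11 × 3/10 × 2/9 = 432/11880 = 2/55.
There are C(4,2) = 6 such orderings, each equally likely, so P = 6 × 2/55 = 12/55.

12/55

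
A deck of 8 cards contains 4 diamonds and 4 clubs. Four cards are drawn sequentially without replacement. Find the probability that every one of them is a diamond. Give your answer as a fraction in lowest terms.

P = 4/8 × 3/7 × 2/6 × 1/5 = 24/1680 = 1/70.

1/70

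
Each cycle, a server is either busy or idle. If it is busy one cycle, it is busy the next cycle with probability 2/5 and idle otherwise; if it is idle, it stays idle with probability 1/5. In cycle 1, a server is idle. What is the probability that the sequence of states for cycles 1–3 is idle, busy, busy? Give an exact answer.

Cycle 1 is given. For each transition, use the conditional probability from the current state:
P(busy | idle) = 4/5; P(busy | busy) = 2/5.
P = 4/5 × 2/5 = 8/25.

8/25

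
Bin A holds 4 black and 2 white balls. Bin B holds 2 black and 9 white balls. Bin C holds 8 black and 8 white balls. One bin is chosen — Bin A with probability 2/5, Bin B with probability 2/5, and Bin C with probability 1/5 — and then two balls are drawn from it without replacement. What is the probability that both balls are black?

353/1650

From Bin A: P(both black) = (4/6)(3/5) = 2/5.
From Bin B: P(both black) = (2/11)(1/10) = 1/55.
From Bin C: P(both black) = (8/16)(7/15) = 7/30.
Total probability = (2/5)(2/5) + (2/5)(1/55) + (1/5)(7/30) = 353/1650.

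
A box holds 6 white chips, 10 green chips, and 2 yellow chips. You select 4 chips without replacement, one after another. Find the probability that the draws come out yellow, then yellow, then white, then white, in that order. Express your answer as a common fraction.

Multiply the probability of each draw given the previous ones:
P = 2/18 × 1/17 × 6/16 × 5/15 = 60/73440 = 1/1224.

1/1224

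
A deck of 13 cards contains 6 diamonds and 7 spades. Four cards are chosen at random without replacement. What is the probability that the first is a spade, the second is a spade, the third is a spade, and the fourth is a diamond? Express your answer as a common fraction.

21/286

Each draw changes the counts, so multiply the conditional probabilities along the sequence:
P = 7/13 × 6/12 × 5/11 × 6/10 = 1260/17160 = 21/286.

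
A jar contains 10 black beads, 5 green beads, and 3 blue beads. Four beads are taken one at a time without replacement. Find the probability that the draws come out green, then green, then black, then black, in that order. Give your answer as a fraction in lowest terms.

Each draw changes the counts, so multiply the conditional probabilities along the sequence:
P = 5/18 × 4/17 × 10/16 × 9/15 = 1800/73440 = 5/204.

5/204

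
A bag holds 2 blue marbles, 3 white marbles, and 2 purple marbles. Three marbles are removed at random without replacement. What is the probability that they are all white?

P(every draw is white) = 3/7 × 2/6 × 1/5 = 6/210 = 1/35.

1/35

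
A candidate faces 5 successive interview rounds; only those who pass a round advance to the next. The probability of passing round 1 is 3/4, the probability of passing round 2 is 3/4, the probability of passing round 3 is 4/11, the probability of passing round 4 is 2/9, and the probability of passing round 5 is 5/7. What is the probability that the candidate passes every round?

Each stage is reached only if all earlier stages succeed, so
P = 3/4 × 3/4 × 4/11 × 2/9 × 5/7 = 360/11088 = 5/154.

5/154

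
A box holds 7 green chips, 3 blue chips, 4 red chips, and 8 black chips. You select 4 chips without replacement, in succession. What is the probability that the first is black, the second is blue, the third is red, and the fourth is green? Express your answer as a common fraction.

4/1045

Each draw changes the counts, so multiply the conditional probabilities along the sequence:
P = 8/22 × 3/21 × 4/20 × 7/19 = 672/175560 = 4/1045.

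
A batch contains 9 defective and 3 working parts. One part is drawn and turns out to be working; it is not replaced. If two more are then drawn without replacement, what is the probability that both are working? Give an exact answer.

With the first part removed, 2 working remain out of 11.
P = 2/11 × 1/10 = 2/110 = 1/55.

1/55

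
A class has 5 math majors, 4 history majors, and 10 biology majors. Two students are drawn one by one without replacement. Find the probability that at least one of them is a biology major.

P(no biology majors) = 9/19 × 8/18 = 72/342 = 4/19.
P(at least one) = 1 − 4/19 = 15/19.

15/19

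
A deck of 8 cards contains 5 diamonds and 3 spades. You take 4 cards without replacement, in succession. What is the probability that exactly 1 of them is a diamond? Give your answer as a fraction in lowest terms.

One ordering (a diamond drawn first) has probability 5/8 × 3/7 × 2/6 × 1/5 = 30/1680 = 1/56.
There are C(4,1) = 4 such orderings, each equally likely, so P = 4 × 1/56 = 1/14.

1/14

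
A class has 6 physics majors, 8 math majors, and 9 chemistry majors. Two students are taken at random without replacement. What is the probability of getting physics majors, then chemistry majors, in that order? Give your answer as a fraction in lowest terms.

27/253

Chain rule:
P = 6/23 × 9/22 = 54/506 = 27/253.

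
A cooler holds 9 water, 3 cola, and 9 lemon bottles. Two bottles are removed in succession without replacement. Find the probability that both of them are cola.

1/70

P(all cola) = 3/21 × 2/20 = 6/420 = 1/70.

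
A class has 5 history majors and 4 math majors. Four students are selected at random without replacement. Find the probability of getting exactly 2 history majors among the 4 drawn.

One ordering (history majors drawn first) has probability 5/9 × 4/8 × 4/7 × 3/6 = 240/3024 = 5/63.
There are C(4,2) = 6 such orderings, each equally likely, so P = 6 × 5/63 = 10/21.

10/21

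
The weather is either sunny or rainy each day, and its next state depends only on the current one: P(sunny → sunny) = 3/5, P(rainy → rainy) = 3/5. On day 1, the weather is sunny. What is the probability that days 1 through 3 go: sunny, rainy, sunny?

Day 1 is given. For each transition, use the conditional probability from the current state:
P(rainy | sunny) = 2/5; P(sunny | rainy) = 2/5.
P = 2/5 × 2/5 = 4/25.

4/25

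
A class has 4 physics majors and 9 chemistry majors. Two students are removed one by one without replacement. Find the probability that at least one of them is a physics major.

P(no physics majors) = 9/13 × 8/12 = 72/156 = 6/13.
P(at least one) = 1 − 6/13 = 7/13.

7/13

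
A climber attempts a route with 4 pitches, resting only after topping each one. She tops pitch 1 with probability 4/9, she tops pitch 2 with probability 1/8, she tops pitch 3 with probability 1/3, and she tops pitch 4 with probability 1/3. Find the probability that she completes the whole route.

Each stage is reached only if all earlier stages succeed, so
P = 4/9 × 1/8 × 1/3 × 1/3 = 4/648 = 1/162.

1/162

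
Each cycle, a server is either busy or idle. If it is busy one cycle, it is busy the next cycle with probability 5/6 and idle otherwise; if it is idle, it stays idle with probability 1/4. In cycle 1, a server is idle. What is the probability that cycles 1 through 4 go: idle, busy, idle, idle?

Cycle 1 is given. For each transition, use the conditional probability from the current state:
P(busy | idle) = 3/4; P(idle | busy) = 1/6; P(idle | idle) = 1/4.
P = 3/4 × 1/6 × 1/4 = 3/96 = 1/32.

1/32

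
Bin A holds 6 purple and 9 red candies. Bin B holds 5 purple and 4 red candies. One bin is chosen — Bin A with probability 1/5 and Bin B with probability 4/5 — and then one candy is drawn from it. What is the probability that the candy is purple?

118/225

From Bin A: P(purple) = 6/15.
From Bin B: P(purple) = 5/9.
Total probability = (1/5)(6/15) + (4/5)(5/9) = 118/225.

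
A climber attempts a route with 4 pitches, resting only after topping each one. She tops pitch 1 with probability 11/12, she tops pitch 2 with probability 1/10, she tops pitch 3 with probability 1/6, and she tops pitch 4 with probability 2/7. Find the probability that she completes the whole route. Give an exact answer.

The events are sequential, so multiply the conditional probabilities:
P = 11/12 × 1/10 × 1/6 × 2/7 = 22/5040 = 11/2520.

11/2520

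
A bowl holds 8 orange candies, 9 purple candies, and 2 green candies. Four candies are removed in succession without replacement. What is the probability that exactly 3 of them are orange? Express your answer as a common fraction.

One ordering (orange drawn first) has probability 8/19 × 7/18 × 6/17 × 11/16 = 3696/93024 = 77/1938.
There are C(4,3) = 4 such orderings, each equally likely, so P = 4 × 77/1938 = 154/969.

154/969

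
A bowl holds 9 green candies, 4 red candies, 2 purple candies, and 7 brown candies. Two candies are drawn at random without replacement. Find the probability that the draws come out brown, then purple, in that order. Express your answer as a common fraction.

Chain rule:
P = 7/22 × 2/21 = 14/462 = 1/33.

1/33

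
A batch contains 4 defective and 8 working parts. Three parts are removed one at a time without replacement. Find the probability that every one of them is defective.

1/55

P(every draw is defective) = 4/12 × 3/11 × 2/10 = 24/1320 = 1/55.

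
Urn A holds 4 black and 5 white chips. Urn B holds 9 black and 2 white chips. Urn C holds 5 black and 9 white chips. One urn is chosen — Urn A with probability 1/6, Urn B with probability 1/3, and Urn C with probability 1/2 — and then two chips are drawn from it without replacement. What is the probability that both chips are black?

54217/180180

From Urn A: P(both black) = (4/9)(3/8) = 1/6.
From Urn B: P(both black) = (9/11)(8/10) = 36/55.
From Urn C: P(both black) = (5/14)(4/13) = 10/91.
Total probability = (1/6)(1/6) + (1/3)(36/55) + (1/2)(10/91) = 54217/180180.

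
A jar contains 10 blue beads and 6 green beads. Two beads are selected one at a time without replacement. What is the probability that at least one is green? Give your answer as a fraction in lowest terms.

P(no green) = 10/16 × 9/15 = 90/240 = 3/8.
P(at least one) = 1 − 3/8 = 5/8.

5/8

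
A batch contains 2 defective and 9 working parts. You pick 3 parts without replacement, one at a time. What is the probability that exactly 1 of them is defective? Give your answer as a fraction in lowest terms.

24/55

One ordering (defective drawn first) has probability 2/11 × 9/10 × 8/9 = 144/990 = 8/55.
There are C(3,1) = 3 such orderings, each equally likely, so P = 3 × 8/55 = 24/55.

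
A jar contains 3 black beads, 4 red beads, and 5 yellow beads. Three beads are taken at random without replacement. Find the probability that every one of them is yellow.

P = 5/12 × 4/11 × 3/10 = 60/1320 = 1/22.

1/22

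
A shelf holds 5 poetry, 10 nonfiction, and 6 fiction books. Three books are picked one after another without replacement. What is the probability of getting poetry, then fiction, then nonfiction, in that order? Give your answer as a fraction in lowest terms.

Chain rule:
P = 5/21 × 6/20 × 10/19 = 300/7980 = 5/133.

5/133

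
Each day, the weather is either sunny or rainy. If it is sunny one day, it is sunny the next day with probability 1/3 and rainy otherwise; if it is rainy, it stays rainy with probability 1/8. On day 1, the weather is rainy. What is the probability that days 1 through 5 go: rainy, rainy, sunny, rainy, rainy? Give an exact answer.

Day 1 is given. For each transition, use the conditional probability from the current state:
P(rainy | rainy) = 1/8; P(sunny | rainy) = 7/8; P(rainy | sunny) = 2/3; P(rainy | rainy) = 1/8.
P = 1/8 × 7/8 × 2/3 × 1/8 = 14/1536 = 7/768.

7/768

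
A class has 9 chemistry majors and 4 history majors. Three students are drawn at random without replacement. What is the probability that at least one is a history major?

101/143

P(no history majors) = 9/13 × 8/12 × 7/11 = 504/1716 = 42/143.
P(at least one) = 1 − 42/143 = 101/143.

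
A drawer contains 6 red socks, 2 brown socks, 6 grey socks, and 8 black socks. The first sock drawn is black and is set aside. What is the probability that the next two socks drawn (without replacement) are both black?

1/10

After the first draw, 7 of the remaining 21 socks are black.
P = 7/21 × 6/20 = 42/420 = 1/10.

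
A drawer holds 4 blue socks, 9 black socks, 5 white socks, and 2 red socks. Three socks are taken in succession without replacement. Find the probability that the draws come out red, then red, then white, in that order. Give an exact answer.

1/684

Multiply the probability of each draw given the previous ones:
P = 2/20 × 1/19 × 5/18 = 10/6840 = 1/684.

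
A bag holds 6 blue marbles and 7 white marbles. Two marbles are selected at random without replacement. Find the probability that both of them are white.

7/26

P = 7/13 × 6/12 = 42/156 = 7/26.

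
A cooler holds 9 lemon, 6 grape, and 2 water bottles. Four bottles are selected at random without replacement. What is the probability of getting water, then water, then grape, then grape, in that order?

Chain rule:
P = 2/17 × 1/16 × 6/15 × 5/14 = 60/57120 = 1/952.

1/952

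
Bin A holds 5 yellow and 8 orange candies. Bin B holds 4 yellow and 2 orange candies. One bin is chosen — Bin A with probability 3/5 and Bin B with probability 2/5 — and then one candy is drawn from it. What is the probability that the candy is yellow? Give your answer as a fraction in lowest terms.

From Bin A: P(yellow) = 5/13.
From Bin B: P(yellow) = 4/6.
Total probability = (3/5)(5/13) + (2/5)(4/6) = 97/195.

97/195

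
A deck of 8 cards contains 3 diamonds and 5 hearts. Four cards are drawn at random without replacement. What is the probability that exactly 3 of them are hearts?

One ordering (hearts drawn first) has probability 5/8 × 4/7 × 3/6 × 3/5 = 180/1680 = 3/28.
There are C(4,3) = 4 such orderings, each equally likely, so P = 4 × 3/28 = 3/7.

3/7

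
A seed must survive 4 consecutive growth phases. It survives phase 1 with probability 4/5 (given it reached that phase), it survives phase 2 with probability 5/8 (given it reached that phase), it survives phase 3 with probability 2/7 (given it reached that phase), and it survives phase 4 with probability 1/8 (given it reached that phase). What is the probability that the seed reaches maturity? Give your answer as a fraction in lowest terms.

1/56

Multiplying along the chain,
P = 4/5 × 5/8 × 2/7 × 1/8 = 40/2240 = 1/56.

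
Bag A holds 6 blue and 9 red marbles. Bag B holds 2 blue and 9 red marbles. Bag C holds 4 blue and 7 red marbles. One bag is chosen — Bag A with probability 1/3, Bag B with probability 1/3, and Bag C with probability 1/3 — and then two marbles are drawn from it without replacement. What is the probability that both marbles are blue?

From Bag A: P(both blue) = (6/15)(5/14) = 1/7.
From Bag B: P(both blue) = (2/11)(1/10) = 1/55.
From Bag C: P(both blue) = (4/11)(3/10) = 6/55.
Total probability = (1/3)(1/7) + (1/3)(1/55) + (1/3)(6/55) = 104/1155.

104/1155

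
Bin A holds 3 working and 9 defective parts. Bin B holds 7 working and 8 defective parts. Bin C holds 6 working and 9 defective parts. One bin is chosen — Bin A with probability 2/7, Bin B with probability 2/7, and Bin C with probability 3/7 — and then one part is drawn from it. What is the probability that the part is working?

79/210

From Bin A: P(working) = 3/12.
From Bin B: P(working) = 7/15.
From Bin C: P(working) = 6/15.
Total probability = (2/7)(3/12) + (2/7)(7/15) + (3/7)(6/15) = 79/210.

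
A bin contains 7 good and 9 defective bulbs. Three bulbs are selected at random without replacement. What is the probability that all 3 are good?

P(all good) = 7/16 × 6/15 × 5/14 = 210/3360 = 1/16.

1/16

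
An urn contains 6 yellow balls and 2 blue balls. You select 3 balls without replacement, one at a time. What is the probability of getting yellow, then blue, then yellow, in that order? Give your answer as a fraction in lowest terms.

5/28

Chain rule:
P = 6/8 × 2/7 × 5/6 = 60/336 = 5/28.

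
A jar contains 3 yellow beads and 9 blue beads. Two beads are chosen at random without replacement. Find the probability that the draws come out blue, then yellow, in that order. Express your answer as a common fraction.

Each draw changes the counts, so multiply the conditional probabilities along the sequence:
P = 9/12 × 3/11 = 27/132 = 9/44.

9/44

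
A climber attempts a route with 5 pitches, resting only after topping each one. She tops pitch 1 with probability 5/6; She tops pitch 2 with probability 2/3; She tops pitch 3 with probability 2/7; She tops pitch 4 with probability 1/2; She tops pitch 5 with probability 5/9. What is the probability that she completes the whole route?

25/567

Each stage is reached only if all earlier stages succeed, so
P = 5/6 × 2/3 × 2/7 × 1/2 × 5/9 = 100/2268 = 25/567.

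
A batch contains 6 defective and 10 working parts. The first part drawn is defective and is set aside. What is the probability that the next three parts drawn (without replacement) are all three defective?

After the first draw, 5 of the remaining 15 parts are defective.
P = 5/15 × 4/14 × 3/13 = 60/2730 = 2/91.

2/91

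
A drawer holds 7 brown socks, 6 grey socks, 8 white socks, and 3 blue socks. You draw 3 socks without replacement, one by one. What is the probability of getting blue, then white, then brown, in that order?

7/506

Each draw changes the counts, so multiply the conditional probabilities along the sequence:
P = 3/24 × 8/23 × 7/22 = 168/12144 = 7/506.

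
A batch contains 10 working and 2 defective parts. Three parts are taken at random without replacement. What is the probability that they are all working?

P(every draw is working) = 10/12 × 9/11 × 8/10 = 720/1320 = 6/11.

6/11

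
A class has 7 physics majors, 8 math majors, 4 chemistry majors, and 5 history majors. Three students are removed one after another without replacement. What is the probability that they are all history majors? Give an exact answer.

5/1012

P(every draw is a history major) = 5/24 × 4/23 × 3/22 = 60/12144 = 5/1012.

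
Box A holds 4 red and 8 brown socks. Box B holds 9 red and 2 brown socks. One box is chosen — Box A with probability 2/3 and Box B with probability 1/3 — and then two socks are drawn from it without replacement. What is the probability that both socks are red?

46/165

From Box A: P(both red) = (4/12)(3/11) = 1/11.
From Box B: P(both red) = (9/11)(8/10) = 36/55.
Total probability = (2/3)(1/11) + (1/3)(36/55) = 46/165.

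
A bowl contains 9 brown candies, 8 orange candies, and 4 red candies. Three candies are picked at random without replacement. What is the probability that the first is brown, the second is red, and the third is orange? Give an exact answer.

Multiply the probability of each draw given the previous ones:
P = 9/21 × 4/20 × 8/19 = 288/7980 = 24/665.

24/665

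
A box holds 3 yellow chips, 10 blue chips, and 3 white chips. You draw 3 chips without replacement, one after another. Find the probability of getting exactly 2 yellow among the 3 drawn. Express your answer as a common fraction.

39/560

One ordering (yellow drawn first) has probability 3/16 × 2/15 × 13/14 = 78/3360 = 13/560.
There are C(3,2) = 3 such orderings, each equally likely, so P = 3 × 13/560 = 39/560.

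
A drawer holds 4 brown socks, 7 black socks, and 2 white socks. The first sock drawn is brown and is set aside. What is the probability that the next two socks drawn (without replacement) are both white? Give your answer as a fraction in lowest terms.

1/66

After the first draw, 2 of the remaining 12 socks are white.
P = 2/12 × 1/11 = 2/132 = 1/66.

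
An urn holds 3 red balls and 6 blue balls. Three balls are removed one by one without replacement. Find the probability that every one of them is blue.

P(every draw is blue) = 6/9 × 5/8 × 4/7 = 120/504 = 5/21.

5/21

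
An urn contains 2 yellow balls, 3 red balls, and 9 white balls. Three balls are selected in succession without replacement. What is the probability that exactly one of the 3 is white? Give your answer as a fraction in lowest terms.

One ordering (white drawn first) has probability 9/14 × 5/13 × 4/12 = 180/2184 = 15/182.
There are C(3,1) = 3 such orderings, each equally likely, so P = 3 × 15/182 = 45/182.

45/182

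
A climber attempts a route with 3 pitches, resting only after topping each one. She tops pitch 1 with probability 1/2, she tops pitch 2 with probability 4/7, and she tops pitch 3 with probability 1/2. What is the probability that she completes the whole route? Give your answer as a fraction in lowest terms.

1/7

Multiplying along the chain,
P = 1/2 × 4/7 × 1/2 = 4/28 = 1/7.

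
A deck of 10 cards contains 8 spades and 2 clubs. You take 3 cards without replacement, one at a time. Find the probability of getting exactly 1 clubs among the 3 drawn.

One ordering (a club drawn first) has probability 2/10 × 8/9 × 7/8 = 112/720 = 7/45.
There are C(3,1) = 3 such orderings, each equally likely, so P = 3 × 7/45 = 7/15.

7/15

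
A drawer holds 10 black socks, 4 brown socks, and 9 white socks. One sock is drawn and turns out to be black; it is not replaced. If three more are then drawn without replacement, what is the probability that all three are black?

With the first sock removed, 9 black remain out of 22.
P = 9/22 × 8/21 × 7/20 = 504/9240 = 3/55.

3/55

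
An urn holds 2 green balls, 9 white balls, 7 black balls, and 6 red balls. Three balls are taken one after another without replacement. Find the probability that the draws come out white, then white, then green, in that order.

Chain rule:
P = 9/24 × 8/23 × 2/22 = 144/12144 = 3/253.

3/253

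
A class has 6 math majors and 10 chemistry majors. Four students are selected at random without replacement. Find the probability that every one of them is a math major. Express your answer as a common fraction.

3/364

P(every draw is a math major) = 6/16 × 5/15 × 4/14 × 3/13 = 360/43680 = 3/364.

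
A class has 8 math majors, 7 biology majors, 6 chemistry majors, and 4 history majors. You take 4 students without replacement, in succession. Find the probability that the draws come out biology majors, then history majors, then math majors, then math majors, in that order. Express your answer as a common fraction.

98/18975

Each draw changes the counts, so multiply the conditional probabilities along the sequence:
P = 7/25 × 4/24 × 8/23 × 7/22 = 1568/303600 = 98/18975.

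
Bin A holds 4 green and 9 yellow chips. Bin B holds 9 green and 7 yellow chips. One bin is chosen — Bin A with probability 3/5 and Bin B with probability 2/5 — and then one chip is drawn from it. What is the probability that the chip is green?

213/520

From Bin A: P(green) = 4/13.
From Bin B: P(green) = 9/16.
Total probability = (3/5)(4/13) + (2/5)(9/16) = 213/520.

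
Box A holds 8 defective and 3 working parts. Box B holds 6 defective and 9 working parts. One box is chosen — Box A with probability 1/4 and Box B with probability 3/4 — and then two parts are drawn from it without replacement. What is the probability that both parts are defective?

361/1540

From Box A: P(both defective) = (8/11)(7/10) = 28/55.
From Box B: P(both defective) = (6/15)(5/14) = 1/7.
Total probability = (1/4)(28/55) + (3/4)(1/7) = 361/1540.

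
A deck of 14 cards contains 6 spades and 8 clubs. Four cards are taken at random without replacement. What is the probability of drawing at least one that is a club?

986/1001

P(no clubs) = 6/14 × 5/13 × 4/12 × 3/11 = 360/24024 = 15/1001.
P(at least one) = 1 − 15/1001 = 986/1001.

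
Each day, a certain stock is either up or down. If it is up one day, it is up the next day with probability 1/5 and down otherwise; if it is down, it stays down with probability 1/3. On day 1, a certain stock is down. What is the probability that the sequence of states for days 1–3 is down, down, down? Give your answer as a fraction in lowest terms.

1/9

Day 1 is given. For each transition, use the conditional probability from the current state:
P(down | down) = 1/3; P(down | down) = 1/3.
P = 1/3 × 1/3 = 1/9.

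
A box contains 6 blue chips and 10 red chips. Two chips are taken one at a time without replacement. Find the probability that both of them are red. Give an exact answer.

3/8

P(every draw is red) = 10/16 × 9/15 = 90/240 = 3/8.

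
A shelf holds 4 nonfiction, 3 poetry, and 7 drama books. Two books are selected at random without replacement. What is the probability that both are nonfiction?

P = 4/14 × 3/13 = 12/182 = 6/91.

6/91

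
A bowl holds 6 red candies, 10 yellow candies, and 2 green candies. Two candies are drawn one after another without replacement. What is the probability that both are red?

P(all red) = 6/18 × 5/17 = 30/306 = 5/51.

5/51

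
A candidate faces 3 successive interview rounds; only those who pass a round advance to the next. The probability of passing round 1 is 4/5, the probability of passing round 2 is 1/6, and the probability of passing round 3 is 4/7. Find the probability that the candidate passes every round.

8/105

The events are sequential, so multiply the conditional probabilities:
P = 4/5 × 1/6 × 4/7 = 16/210 = 8/105.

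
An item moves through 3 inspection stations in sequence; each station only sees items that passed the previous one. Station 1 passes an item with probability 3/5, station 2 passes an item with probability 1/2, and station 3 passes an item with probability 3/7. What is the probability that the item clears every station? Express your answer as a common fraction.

9/70

The events are sequential, so multiply the conditional probabilities:
P = 3/5 × 1/2 × 3/7 = 9/70.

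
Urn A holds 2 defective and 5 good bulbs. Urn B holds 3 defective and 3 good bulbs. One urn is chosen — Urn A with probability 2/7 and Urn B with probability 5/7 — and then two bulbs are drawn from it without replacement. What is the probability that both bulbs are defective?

23/147

From Urn A: P(both defective) = (2/7)(1/6) = 1/21.
From Urn B: P(both defective) = (3/6)(2/5) = 1/5.
Total probability = (2/7)(1/21) + (5/7)(1/5) = 23/147.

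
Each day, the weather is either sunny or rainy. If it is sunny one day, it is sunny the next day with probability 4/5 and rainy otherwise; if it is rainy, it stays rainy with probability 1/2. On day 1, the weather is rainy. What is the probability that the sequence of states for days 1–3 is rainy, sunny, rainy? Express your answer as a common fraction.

Day 1 is given. For each transition, use the conditional probability from the current state:
P(sunny | rainy) = 1/2; P(rainy | sunny) = 1/5.
P = 1/2 × 1/5 = 1/10.

1/10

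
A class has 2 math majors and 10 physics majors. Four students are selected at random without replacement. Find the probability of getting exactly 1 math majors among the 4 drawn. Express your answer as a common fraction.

One ordering (a math major drawn first) has probability 2/12 × 10/11 × 9/10 × 8/9 = 1440/11880 = 4/33.
There are C(4,1) = 4 such orderings, each equally likely, so P = 4 × 4/33 = 16/33.

16/33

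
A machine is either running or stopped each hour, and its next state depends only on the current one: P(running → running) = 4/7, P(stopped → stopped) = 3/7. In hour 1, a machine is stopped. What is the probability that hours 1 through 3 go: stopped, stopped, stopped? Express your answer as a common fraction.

9/49

Hour 1 is given. For each transition, use the conditional probability from the current state:
P(stopped | stopped) = 3/7; P(stopped | stopped) = 3/7.
P = 3/7 × 3/7 = 9/49.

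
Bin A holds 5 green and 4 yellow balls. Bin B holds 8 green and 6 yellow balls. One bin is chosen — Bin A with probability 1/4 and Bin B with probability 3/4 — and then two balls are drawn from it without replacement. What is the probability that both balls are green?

281/936

From Bin A: P(both green) = (5/9)(4/8) = 5/18.
From Bin B: P(both green) = (8/14)(7/13) = 4/13.
Total probability = (1/4)(5/18) + (3/4)(4/13) = 281/936.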